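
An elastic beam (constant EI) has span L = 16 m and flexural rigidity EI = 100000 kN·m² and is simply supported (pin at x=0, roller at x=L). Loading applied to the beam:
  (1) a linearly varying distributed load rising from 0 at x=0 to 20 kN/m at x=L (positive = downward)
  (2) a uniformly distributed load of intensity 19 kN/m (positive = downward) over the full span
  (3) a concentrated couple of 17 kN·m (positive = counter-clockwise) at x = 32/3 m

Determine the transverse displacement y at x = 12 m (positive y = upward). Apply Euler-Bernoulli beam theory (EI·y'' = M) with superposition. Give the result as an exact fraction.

Load 1 — triangular load w₀=20 kN/m (0→w₀ over full span):
  y_1 = -w₀x(7L⁴-10L²x²+3x⁴)/(360LEI) = -20·12·(7·16⁴-10·16²·12²+3·12⁴)/(360·16·100000) = -119/1875 m
Load 2 — uniform load w=19 kN/m over full span:
  y_2 = -wx(L³-2Lx²+x³)/(24EI) = -19·12·(16³-2·16·12²+12³)/(24·100000) = -361/3125 m
Load 3 — applied couple M₀=17 kN·m at a=32/3 m (b=L-a=16/3):
  y_3 = (M₀x³/(6L)-M₀(x-a)²/2+C₁x)/EI  [x>a] with C₁=M₀(3b²-L²)/(6L)=-272/9 = (17·12³/(6·16)-17·(12-(32/3))²/2+(-272/9)·12)/100000 = -323/450000 m
Superposition: y = Σ y_i = -80867/450000 m ≈ -0.179704 m

y(12) = -80867/450000 m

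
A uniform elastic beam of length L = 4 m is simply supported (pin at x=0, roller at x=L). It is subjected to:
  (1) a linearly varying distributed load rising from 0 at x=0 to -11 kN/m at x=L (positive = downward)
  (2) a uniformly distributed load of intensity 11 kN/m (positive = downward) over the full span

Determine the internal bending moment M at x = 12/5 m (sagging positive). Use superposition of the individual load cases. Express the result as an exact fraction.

Load 1 — triangular load w₀=-11 kN/m (0→w₀ over full span):
  M_1 = w₀Lx/6 - w₀x³/(6L) = (-11)·4·(12/5)/6 - (-11)·(12/5)³/(6·4) = -1408/125 kN·m
Load 2 — uniform load w=11 kN/m over full span:
  M_2 = wx(L-x)/2 = 11·(12/5)·(4-(12/5))/2 = 528/25 kN·m
Superposition: M = Σ M_i = 1232/125 kN·m ≈ 9.856000 kN·m

M(12/5) = 1232/125 kN·m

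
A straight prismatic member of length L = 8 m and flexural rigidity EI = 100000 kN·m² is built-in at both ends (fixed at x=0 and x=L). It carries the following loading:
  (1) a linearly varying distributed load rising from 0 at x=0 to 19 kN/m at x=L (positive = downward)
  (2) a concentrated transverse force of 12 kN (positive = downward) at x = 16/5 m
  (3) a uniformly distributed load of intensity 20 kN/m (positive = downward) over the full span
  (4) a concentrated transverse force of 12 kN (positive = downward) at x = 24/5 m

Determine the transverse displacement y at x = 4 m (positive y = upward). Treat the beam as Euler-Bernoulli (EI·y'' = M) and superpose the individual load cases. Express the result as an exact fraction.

Load 1 — triangular load w₀=19 kN/m (0→w₀ over full span):
  y_1 = -w₀x²(L-x)²(x+2L)/(120LEI) = -19·4²·(8-4)²·(4+2·8)/(120·8·100000) = -19/18750 m
Load 2 — point force P=12 kN at a=16/5 m (b=L-a=24/5):
  y_2 = -Pa²(L-x)²(3bL-(3b+a)(L-x))/(6L³EI)  [x>a] = -12·(16/5)²·(8-4)²·(3·(24/5)·8-(3·(24/5)+(16/5))·(8-4))/(6·8³·100000) = -112/390625 m
Load 3 — uniform load w=20 kN/m over full span:
  y_3 = -wx²(L-x)²/(24EI) = -20·4²·(8-4)²/(24·100000) = -4/1875 m
Load 4 — point force P=12 kN at a=24/5 m (b=L-a=16/5):
  y_4 = -Pb²x²(3aL-(3a+b)x)/(6L³EI)  [x≤a] = -12·(16/5)²·4²·(3·(24/5)·8-(3·(24/5)+(16/5))·4)/(6·8³·100000) = -112/390625 m
Superposition: y = Σ y_i = -8719/2343750 m ≈ -0.003720 m

y(4) = -8719/2343750 m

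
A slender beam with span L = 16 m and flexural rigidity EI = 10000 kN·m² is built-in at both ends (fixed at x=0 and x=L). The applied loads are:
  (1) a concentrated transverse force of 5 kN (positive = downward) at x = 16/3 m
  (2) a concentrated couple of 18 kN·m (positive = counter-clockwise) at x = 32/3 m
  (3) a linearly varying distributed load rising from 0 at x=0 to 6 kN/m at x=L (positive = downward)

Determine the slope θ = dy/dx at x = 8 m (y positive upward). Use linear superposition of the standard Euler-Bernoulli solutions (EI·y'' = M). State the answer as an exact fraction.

θ(8) = -58/84375 rad

Load 1 — point force P=5 kN at a=16/3 m (b=L-a=32/3):
  θ_1 = Pa²(L-x)(2bL-(3b+a)(L-x))/(2L³EI)  [x>a] = 5·(16/3)²·(16-8)·(2·(32/3)·16-(3·(32/3)+(16/3))·(16-8))/(2·16³·10000) = 2/3375 rad
Load 2 — applied couple M₀=18 kN·m at a=32/3 m (b=L-a=16/3):
  θ_2 = (R_Ax²/2 - M_Ax)/EI  [x≤a] with R_A=3/2, M_A=6 = ((3/2)·8²/2 - 6·8)/10000 = 0 rad
Load 3 — triangular load w₀=6 kN/m (0→w₀ over full span):
  θ_3 = -w₀(2x(L-x)(L-2x)(x+2L)+x²(L-x)²)/(120LEI) = -6·(2·8·(16-8)·(16-2·8)·(8+2·16)+8²·(16-8)²)/(120·16·10000) = -4/3125 rad
Superposition: θ = Σ θ_i = -58/84375 rad ≈ -0.000687 rad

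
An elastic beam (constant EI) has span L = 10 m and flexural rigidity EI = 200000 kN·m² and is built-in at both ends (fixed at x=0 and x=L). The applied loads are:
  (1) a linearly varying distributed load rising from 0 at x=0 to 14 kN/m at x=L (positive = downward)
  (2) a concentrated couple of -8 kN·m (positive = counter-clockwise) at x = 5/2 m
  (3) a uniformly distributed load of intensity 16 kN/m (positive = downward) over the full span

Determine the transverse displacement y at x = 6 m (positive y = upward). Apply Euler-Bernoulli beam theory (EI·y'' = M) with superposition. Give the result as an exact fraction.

y(6) = -3557/1250000 m

Load 1 — triangular load w₀=14 kN/m (0→w₀ over full span):
  y_1 = -w₀x²(L-x)²(x+2L)/(120LEI) = -14·6²·(10-6)²·(6+2·10)/(120·10·200000) = -273/312500 m
Load 2 — applied couple M₀=-8 kN·m at a=5/2 m (b=L-a=15/2):
  y_2 = (R_Ax³/6 - M_Ax²/2 - M₀(x-a)²/2)/EI  [x>a] with R_A=-9/10, M_A=3/2 = ((-9/10)·6³/6 - (3/2)·6²/2 - (-8)·(6-(5/2))²/2)/200000 = -13/250000 m
Load 3 — uniform load w=16 kN/m over full span:
  y_3 = -wx²(L-x)²/(24EI) = -16·6²·(10-6)²/(24·200000) = -6/3125 m
Superposition: y = Σ y_i = -3557/1250000 m ≈ -0.002846 m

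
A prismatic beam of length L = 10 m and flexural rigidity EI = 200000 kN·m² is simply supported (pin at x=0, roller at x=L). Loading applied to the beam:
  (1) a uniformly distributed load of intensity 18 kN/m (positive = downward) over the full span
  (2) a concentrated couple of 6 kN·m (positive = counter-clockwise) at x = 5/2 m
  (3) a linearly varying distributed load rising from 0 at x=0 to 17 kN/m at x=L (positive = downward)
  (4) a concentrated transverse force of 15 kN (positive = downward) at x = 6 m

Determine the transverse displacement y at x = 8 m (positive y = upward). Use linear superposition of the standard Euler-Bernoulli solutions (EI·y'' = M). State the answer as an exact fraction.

y(8) = -224743/20000000 m

Load 1 — uniform load w=18 kN/m over full span:
  y_1 = -wx(L³-2Lx²+x³)/(24EI) = -18·8·(10³-2·10·8²+8³)/(24·200000) = -87/12500 m
Load 2 — applied couple M₀=6 kN·m at a=5/2 m (b=L-a=15/2):
  y_2 = (M₀x³/(6L)-M₀(x-a)²/2+C₁x)/EI  [x>a] with C₁=M₀(3b²-L²)/(6L)=55/8 = (6·8³/(6·10)-6·(8-(5/2))²/2+(55/8)·8)/200000 = 309/4000000 m
Load 3 — triangular load w₀=17 kN/m (0→w₀ over full span):
  y_3 = -w₀x(7L⁴-10L²x²+3x⁴)/(360LEI) = -17·8·(7·10⁴-10·10²·8²+3·8⁴)/(360·10·200000) = -2159/625000 m
Load 4 — point force P=15 kN at a=6 m (b=L-a=4):
  y_4 = -Pa(L-x)(2Lx-a²-x²)/(6LEI)  [x>a] = -15·6·(10-8)·(2·10·8-6²-8²)/(6·10·200000) = -9/10000 m
Superposition: y = Σ y_i = -224743/20000000 m ≈ -0.011237 m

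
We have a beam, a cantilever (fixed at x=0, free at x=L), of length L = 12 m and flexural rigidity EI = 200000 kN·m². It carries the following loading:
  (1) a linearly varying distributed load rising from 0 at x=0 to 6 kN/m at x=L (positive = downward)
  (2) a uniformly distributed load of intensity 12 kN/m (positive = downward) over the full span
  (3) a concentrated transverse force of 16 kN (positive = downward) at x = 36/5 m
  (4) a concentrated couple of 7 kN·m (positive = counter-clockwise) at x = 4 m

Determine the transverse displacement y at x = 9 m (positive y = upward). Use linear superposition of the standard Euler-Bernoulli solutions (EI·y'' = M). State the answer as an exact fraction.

y(9) = -61707379/400000000 m

Load 1 — triangular load w₀=6 kN/m (0→w₀ over full span):
  y_1 = (w₀Lx³/12-w₀L²x²/6-w₀x⁵/(120L))/EI = (6·12·9³/12-6·12²·9²/6-6·9⁵/(120·12))/200000 = -602883/16000000 m
Load 2 — uniform load w=12 kN/m over full span:
  y_2 = -wx²(x²-4Lx+6L²)/(24EI) = -12·9²·(9²-4·12·9+6·12²)/(24·200000) = -41553/400000 m
Load 3 — point force P=16 kN at a=36/5 m (b=L-a=24/5):
  y_3 = -Pa²(3x-a)/(6EI)  [x>a] = -16·(36/5)²·(3·9-(36/5))/(6·200000) = -5346/390625 m
Load 4 — applied couple M₀=7 kN·m at a=4 m (b=L-a=8):
  y_4 = M₀a(2x-a)/(2EI)  [x>a] = 7·4·(2·9-4)/(2·200000) = 49/50000 m
Superposition: y = Σ y_i = -61707379/400000000 m ≈ -0.154268 m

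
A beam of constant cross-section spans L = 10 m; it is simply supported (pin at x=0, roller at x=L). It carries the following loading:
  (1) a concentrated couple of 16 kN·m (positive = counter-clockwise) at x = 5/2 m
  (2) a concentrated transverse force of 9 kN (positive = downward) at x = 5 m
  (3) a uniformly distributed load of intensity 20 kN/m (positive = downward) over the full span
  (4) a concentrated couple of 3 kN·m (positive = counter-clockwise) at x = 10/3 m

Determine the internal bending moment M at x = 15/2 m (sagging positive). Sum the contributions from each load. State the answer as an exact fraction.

Load 1 — applied couple M₀=16 kN·m at a=5/2 m (b=L-a=15/2):
  M_1 = M₀x/L - M₀  [x>a] = 16·(15/2)/10 - 16 = -4 kN·m
Load 2 — point force P=9 kN at a=5 m (b=L-a=5):
  M_2 = Pa(L-x)/L  [x>a] = 9·5·(10-(15/2))/10 = 45/4 kN·m
Load 3 — uniform load w=20 kN/m over full span:
  M_3 = wx(L-x)/2 = 20·(15/2)·(10-(15/2))/2 = 375/2 kN·m
Load 4 — applied couple M₀=3 kN·m at a=10/3 m (b=L-a=20/3):
  M_4 = M₀x/L - M₀  [x>a] = 3·(15/2)/10 - 3 = -3/4 kN·m
Superposition: M = Σ M_i = 194 kN·m ≈ 194.000000 kN·m

M(15/2) = 194 kN·m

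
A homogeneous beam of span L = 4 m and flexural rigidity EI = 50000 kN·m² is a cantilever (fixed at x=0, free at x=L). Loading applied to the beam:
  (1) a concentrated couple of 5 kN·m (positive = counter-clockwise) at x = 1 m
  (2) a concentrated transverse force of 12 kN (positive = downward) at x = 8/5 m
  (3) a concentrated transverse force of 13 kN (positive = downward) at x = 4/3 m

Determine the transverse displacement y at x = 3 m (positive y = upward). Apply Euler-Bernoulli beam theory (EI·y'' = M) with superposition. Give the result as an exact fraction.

Load 1 — applied couple M₀=5 kN·m at a=1 m (b=L-a=3):
  y_1 = M₀a(2x-a)/(2EI)  [x>a] = 5·1·(2·3-1)/(2·50000) = 1/4000 m
Load 2 — point force P=12 kN at a=8/5 m (b=L-a=12/5):
  y_2 = -Pa²(3x-a)/(6EI)  [x>a] = -12·(8/5)²·(3·3-(8/5))/(6·50000) = -296/390625 m
Load 3 — point force P=13 kN at a=4/3 m (b=L-a=8/3):
  y_3 = -Pa²(3x-a)/(6EI)  [x>a] = -13·(4/3)²·(3·3-(4/3))/(6·50000) = -299/506250 m
Superposition: y = Σ y_i = -1112107/1012500000 m ≈ -0.001098 m

y(3) = -1112107/1012500000 m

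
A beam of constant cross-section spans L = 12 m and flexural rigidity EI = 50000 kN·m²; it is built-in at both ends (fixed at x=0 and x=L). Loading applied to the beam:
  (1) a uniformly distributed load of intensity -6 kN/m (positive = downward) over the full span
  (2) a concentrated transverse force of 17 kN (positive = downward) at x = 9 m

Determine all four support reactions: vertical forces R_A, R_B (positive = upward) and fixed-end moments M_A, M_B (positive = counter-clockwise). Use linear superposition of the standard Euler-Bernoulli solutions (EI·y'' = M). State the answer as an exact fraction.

R_A = -1067/32 kN, M_A = -999/16 kN·m, R_B = -693/32 kN, M_B = 693/16 kN·m

Load 1 — uniform load w=-6 kN/m over full span:
  R_A = wL/2 = (-6)·12/2 = -36 kN
  M_A = wL²/12 = (-6)·12²/12 = -72 kN·m
  R_B = wL/2 = (-6)·12/2 = -36 kN
  M_B = -wL²/12 = -(-6)·12²/12 = 72 kN·m
Load 2 — point force P=17 kN at a=9 m (b=L-a=3):
  R_A = Pb²(3a+b)/L³ = 17·3²·(3·9+3)/12³ = 85/32 kN
  M_A = Pab²/L² = 17·9·3²/12² = 153/16 kN·m
  R_B = Pa²(a+3b)/L³ = 17·9²·(9+3·3)/12³ = 459/32 kN
  M_B = -Pa²b/L² = -17·9²·3/12² = -459/16 kN·m
Superposition: R_A = -1067/32 kN, M_A = -999/16 kN·m, R_B = -693/32 kN, M_B = 693/16 kN·m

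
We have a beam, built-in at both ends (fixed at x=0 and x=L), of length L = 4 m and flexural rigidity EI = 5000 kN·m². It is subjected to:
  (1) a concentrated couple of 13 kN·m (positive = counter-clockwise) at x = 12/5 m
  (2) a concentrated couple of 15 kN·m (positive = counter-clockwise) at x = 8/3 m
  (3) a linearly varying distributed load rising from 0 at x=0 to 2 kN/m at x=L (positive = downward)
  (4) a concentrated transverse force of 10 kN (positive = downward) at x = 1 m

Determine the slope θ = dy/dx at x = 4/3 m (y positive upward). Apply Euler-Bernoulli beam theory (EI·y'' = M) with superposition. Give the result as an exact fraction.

θ(4/3) = -27859/30375000 rad

Load 1 — applied couple M₀=13 kN·m at a=12/5 m (b=L-a=8/5):
  θ_1 = (R_Ax²/2 - M_Ax)/EI  [x≤a] with R_A=117/25, M_A=104/25 = ((117/25)·(4/3)²/2 - (104/25)·(4/3))/5000 = -13/46875 rad
Load 2 — applied couple M₀=15 kN·m at a=8/3 m (b=L-a=4/3):
  θ_2 = (R_Ax²/2 - M_Ax)/EI  [x≤a] with R_A=5, M_A=5 = (5·(4/3)²/2 - 5·(4/3))/5000 = -1/2250 rad
Load 3 — triangular load w₀=2 kN/m (0→w₀ over full span):
  θ_3 = -w₀(2x(L-x)(L-2x)(x+2L)+x²(L-x)²)/(120LEI) = -2·(2·(4/3)·(4-(4/3))·(4-2·(4/3))·((4/3)+2·4)+(4/3)²·(4-(4/3))²)/(120·4·5000) = -64/759375 rad
Load 4 — point force P=10 kN at a=1 m (b=L-a=3):
  θ_4 = Pa²(L-x)(2bL-(3b+a)(L-x))/(2L³EI)  [x>a] = 10·1²·(4-(4/3))·(2·3·4-(3·3+1)·(4-(4/3)))/(2·4³·5000) = -1/9000 rad
Superposition: θ = Σ θ_i = -27859/30375000 rad ≈ -0.000917 rad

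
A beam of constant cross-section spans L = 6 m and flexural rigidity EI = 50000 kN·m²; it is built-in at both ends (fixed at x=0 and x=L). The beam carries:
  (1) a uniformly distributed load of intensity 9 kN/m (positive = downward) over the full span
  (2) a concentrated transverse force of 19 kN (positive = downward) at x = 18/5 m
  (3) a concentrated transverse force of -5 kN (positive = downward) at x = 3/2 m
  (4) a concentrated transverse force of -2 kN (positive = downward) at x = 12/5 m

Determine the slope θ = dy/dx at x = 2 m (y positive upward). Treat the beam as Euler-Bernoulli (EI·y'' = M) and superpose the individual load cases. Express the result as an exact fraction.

θ(2) = -19023/50000000 rad

Load 1 — uniform load w=9 kN/m over full span:
  θ_1 = -wx(L-x)(L-2x)/(12EI) = -9·2·(6-2)·(6-2·2)/(12·50000) = -3/12500 rad
Load 2 — point force P=19 kN at a=18/5 m (b=L-a=12/5):
  θ_2 = -Pb²x(2aL-(3a+b)x)/(2L³EI)  [x≤a] = -19·(12/5)²·2·(2·(18/5)·6-(3·(18/5)+(12/5))·2)/(2·6³·50000) = -133/781250 rad
Load 3 — point force P=-5 kN at a=3/2 m (b=L-a=9/2):
  θ_3 = Pa²(L-x)(2bL-(3b+a)(L-x))/(2L³EI)  [x>a] = (-5)·(3/2)²·(6-2)·(2·(9/2)·6-(3·(9/2)+(3/2))·(6-2))/(2·6³·50000) = 1/80000 rad
Load 4 — point force P=-2 kN at a=12/5 m (b=L-a=18/5):
  θ_4 = -Pb²x(2aL-(3a+b)x)/(2L³EI)  [x≤a] = -(-2)·(18/5)²·2·(2·(12/5)·6-(3·(12/5)+(18/5))·2)/(2·6³·50000) = 27/1562500 rad
Superposition: θ = Σ θ_i = -19023/50000000 rad ≈ -0.000380 rad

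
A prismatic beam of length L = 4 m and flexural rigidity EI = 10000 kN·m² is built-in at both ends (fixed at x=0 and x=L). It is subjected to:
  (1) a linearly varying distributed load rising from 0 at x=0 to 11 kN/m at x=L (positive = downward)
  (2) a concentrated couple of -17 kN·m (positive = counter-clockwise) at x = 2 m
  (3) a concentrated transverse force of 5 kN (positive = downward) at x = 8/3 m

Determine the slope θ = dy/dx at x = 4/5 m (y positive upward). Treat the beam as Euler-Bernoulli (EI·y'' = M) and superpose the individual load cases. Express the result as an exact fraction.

θ(4/5) = -17201/84375000 rad

Load 1 — triangular load w₀=11 kN/m (0→w₀ over full span):
  θ_1 = -w₀(2x(L-x)(L-2x)(x+2L)+x²(L-x)²)/(120LEI) = -11·(2·(4/5)·(4-(4/5))·(4-2·(4/5))·((4/5)+2·4)+(4/5)²·(4-(4/5))²)/(120·4·10000) = -308/1171875 rad
Load 2 — applied couple M₀=-17 kN·m at a=2 m (b=L-a=2):
  θ_2 = (R_Ax²/2 - M_Ax)/EI  [x≤a] with R_A=-51/8, M_A=-17/4 = ((-51/8)·(4/5)²/2 - (-17/4)·(4/5))/10000 = 17/125000 rad
Load 3 — point force P=5 kN at a=8/3 m (b=L-a=4/3):
  θ_3 = -Pb²x(2aL-(3a+b)x)/(2L³EI)  [x≤a] = -5·(4/3)²·(4/5)·(2·(8/3)·4-(3·(8/3)+(4/3))·(4/5))/(2·4³·10000) = -13/168750 rad
Superposition: θ = Σ θ_i = -17201/84375000 rad ≈ -0.000204 rad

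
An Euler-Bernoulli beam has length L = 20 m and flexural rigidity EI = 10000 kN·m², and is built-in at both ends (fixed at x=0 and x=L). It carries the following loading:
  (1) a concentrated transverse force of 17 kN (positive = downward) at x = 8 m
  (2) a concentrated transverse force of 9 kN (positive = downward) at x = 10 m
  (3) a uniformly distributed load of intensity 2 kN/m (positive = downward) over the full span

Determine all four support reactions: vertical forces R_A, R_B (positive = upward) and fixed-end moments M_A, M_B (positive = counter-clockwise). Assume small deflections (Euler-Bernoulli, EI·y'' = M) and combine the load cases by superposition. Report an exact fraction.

Load 1 — point force P=17 kN at a=8 m (b=L-a=12):
  R_A = Pb²(3a+b)/L³ = 17·12²·(3·8+12)/20³ = 1377/125 kN
  M_A = Pab²/L² = 17·8·12²/20² = 1224/25 kN·m
  R_B = Pa²(a+3b)/L³ = 17·8²·(8+3·12)/20³ = 748/125 kN
  M_B = -Pa²b/L² = -17·8²·12/20² = -816/25 kN·m
Load 2 — point force P=9 kN at a=10 m (b=L-a=10):
  R_A = Pb²(3a+b)/L³ = 9·10²·(3·10+10)/20³ = 9/2 kN
  M_A = Pab²/L² = 9·10·10²/20² = 45/2 kN·m
  R_B = Pa²(a+3b)/L³ = 9·10²·(10+3·10)/20³ = 9/2 kN
  M_B = -Pa²b/L² = -9·10²·10/20² = -45/2 kN·m
Load 3 — uniform load w=2 kN/m over full span:
  R_A = wL/2 = 2·20/2 = 20 kN
  M_A = wL²/12 = 2·20²/12 = 200/3 kN·m
  R_B = wL/2 = 2·20/2 = 20 kN
  M_B = -wL²/12 = -2·20²/12 = -200/3 kN·m
Superposition: R_A = 8879/250 kN, M_A = 20719/150 kN·m, R_B = 7621/250 kN, M_B = -18271/150 kN·m

R_A = 8879/250 kN, M_A = 20719/150 kN·m, R_B = 7621/250 kN, M_B = -18271/150 kN·m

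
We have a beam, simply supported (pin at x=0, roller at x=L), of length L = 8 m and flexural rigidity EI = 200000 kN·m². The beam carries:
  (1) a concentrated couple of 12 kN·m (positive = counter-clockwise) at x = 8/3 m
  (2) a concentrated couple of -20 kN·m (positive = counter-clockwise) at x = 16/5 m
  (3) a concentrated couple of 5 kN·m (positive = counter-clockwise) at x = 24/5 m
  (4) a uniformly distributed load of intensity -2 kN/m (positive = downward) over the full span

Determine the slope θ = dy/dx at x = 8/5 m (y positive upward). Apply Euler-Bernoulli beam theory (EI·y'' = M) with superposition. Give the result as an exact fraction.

θ(8/5) = 1549/9375000 rad

Load 1 — applied couple M₀=12 kN·m at a=8/3 m (b=L-a=16/3):
  θ_1 = (M₀x²/(2L)+C₁)/EI  [x≤a] with C₁=M₀(3b²-L²)/(6L)=16/3 = (12·(8/5)²/(2·8)+(16/3))/200000 = 17/468750 rad
Load 2 — applied couple M₀=-20 kN·m at a=16/5 m (b=L-a=24/5):
  θ_2 = (M₀x²/(2L)+C₁)/EI  [x≤a] with C₁=M₀(3b²-L²)/(6L)=-32/15 = ((-20)·(8/5)²/(2·8)+(-32/15))/200000 = -1/37500 rad
Load 3 — applied couple M₀=5 kN·m at a=24/5 m (b=L-a=16/5):
  θ_3 = (M₀x²/(2L)+C₁)/EI  [x≤a] with C₁=M₀(3b²-L²)/(6L)=-52/15 = (5·(8/5)²/(2·8)+(-52/15))/200000 = -1/75000 rad
Load 4 — uniform load w=-2 kN/m over full span:
  θ_4 = -w(L³-6Lx²+4x³)/(24EI) = -(-2)·(8³-6·8·(8/5)²+4·(8/5)³)/(24·200000) = 66/390625 rad
Superposition: θ = Σ θ_i = 1549/9375000 rad ≈ 0.000165 rad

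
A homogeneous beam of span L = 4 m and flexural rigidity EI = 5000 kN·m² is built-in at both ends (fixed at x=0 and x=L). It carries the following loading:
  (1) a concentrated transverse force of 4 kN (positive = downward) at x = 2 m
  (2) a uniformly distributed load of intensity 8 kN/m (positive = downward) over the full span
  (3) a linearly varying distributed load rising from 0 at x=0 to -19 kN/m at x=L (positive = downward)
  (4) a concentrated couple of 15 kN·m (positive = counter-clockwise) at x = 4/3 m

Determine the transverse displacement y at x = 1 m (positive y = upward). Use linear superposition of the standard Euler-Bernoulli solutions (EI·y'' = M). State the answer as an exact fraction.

Load 1 — point force P=4 kN at a=2 m (b=L-a=2):
  y_1 = -Pb²x²(3aL-(3a+b)x)/(6L³EI)  [x≤a] = -4·2²·1²·(3·2·4-(3·2+2)·1)/(6·4³·5000) = -1/7500 m
Load 2 — uniform load w=8 kN/m over full span:
  y_2 = -wx²(L-x)²/(24EI) = -8·1²·(4-1)²/(24·5000) = -3/5000 m
Load 3 — triangular load w₀=-19 kN/m (0→w₀ over full span):
  y_3 = -w₀x²(L-x)²(x+2L)/(120LEI) = -(-19)·1²·(4-1)²·(1+2·4)/(120·4·5000) = 513/800000 m
Load 4 — applied couple M₀=15 kN·m at a=4/3 m (b=L-a=8/3):
  y_4 = (R_Ax³/6 - M_Ax²/2)/EI  [x≤a] with R_A=5, M_A=0 = (5·1³/6 - 0·1²/2)/5000 = 1/6000 m
Superposition: y = Σ y_i = 179/2400000 m ≈ 0.000075 m

y(1) = 179/2400000 m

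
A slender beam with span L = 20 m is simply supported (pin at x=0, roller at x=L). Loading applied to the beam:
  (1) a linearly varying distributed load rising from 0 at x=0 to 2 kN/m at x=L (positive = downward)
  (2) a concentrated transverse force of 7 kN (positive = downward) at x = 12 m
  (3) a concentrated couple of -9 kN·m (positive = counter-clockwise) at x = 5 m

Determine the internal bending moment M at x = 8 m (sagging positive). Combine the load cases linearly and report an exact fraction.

Load 1 — triangular load w₀=2 kN/m (0→w₀ over full span):
  M_1 = w₀Lx/6 - w₀x³/(6L) = 2·20·8/6 - 2·8³/(6·20) = 224/5 kN·m
Load 2 — point force P=7 kN at a=12 m (b=L-a=8):
  M_2 = Pbx/L  [x≤a] = 7·8·8/20 = 112/5 kN·m
Load 3 — applied couple M₀=-9 kN·m at a=5 m (b=L-a=15):
  M_3 = M₀x/L - M₀  [x>a] = (-9)·8/20 - (-9) = 27/5 kN·m
Superposition: M = Σ M_i = 363/5 kN·m ≈ 72.600000 kN·m

M(8) = 363/5 kN·m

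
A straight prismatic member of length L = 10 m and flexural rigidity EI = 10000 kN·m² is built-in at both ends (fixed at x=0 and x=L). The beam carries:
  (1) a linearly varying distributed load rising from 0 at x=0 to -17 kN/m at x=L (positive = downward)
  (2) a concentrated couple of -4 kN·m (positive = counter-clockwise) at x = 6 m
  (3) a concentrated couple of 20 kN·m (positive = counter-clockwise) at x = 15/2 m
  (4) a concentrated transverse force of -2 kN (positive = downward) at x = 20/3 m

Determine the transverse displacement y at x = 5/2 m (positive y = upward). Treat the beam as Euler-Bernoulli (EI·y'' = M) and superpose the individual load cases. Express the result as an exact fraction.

y(5/2) = 864011/82944000 m

Load 1 — triangular load w₀=-17 kN/m (0→w₀ over full span):
  y_1 = -w₀x²(L-x)²(x+2L)/(120LEI) = -(-17)·(5/2)²·(10-(5/2))²·((5/2)+2·10)/(120·10·10000) = 459/40960 m
Load 2 — applied couple M₀=-4 kN·m at a=6 m (b=L-a=4):
  y_2 = (R_Ax³/6 - M_Ax²/2)/EI  [x≤a] with R_A=-72/125, M_A=-32/25 = ((-72/125)·(5/2)³/6 - (-32/25)·(5/2)²/2)/10000 = 1/4000 m
Load 3 — applied couple M₀=20 kN·m at a=15/2 m (b=L-a=5/2):
  y_3 = (R_Ax³/6 - M_Ax²/2)/EI  [x≤a] with R_A=9/4, M_A=25/4 = ((9/4)·(5/2)³/6 - (25/4)·(5/2)²/2)/10000 = -7/5120 m
Load 4 — point force P=-2 kN at a=20/3 m (b=L-a=10/3):
  y_4 = -Pb²x²(3aL-(3a+b)x)/(6L³EI)  [x≤a] = -(-2)·(10/3)²·(5/2)²·(3·(20/3)·10-(3·(20/3)+(10/3))·(5/2))/(6·10³·10000) = 17/51840 m
Superposition: y = Σ y_i = 864011/82944000 m ≈ 0.010417 m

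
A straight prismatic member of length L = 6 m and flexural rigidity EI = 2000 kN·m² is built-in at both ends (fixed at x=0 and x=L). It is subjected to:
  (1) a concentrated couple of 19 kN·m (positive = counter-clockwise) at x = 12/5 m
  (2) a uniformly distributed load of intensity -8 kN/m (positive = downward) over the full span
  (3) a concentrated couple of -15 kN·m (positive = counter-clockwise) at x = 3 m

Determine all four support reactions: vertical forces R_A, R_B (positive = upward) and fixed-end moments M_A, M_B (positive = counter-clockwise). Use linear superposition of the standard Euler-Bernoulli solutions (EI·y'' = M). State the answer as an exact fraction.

R_A = -2319/100 kN, M_A = -2547/100 kN·m, R_B = -2481/100 kN, M_B = 2633/100 kN·m

Load 1 — applied couple M₀=19 kN·m at a=12/5 m (b=L-a=18/5):
  R_A = 6M₀ab/L³ = 6·19·(12/5)·(18/5)/6³ = 114/25 kN
  M_A = M₀b(2a-b)/L² = 19·(18/5)·(2·(12/5)-(18/5))/6² = 57/25 kN·m
  R_B = -6M₀ab/L³ = -6·19·(12/5)·(18/5)/6³ = -114/25 kN
  M_B = M₀a(2b-a)/L² = 19·(12/5)·(2·(18/5)-(12/5))/6² = 152/25 kN·m
Load 2 — uniform load w=-8 kN/m over full span:
  R_A = wL/2 = (-8)·6/2 = -24 kN
  M_A = wL²/12 = (-8)·6²/12 = -24 kN·m
  R_B = wL/2 = (-8)·6/2 = -24 kN
  M_B = -wL²/12 = -(-8)·6²/12 = 24 kN·m
Load 3 — applied couple M₀=-15 kN·m at a=3 m (b=L-a=3):
  R_A = 6M₀ab/L³ = 6·(-15)·3·3/6³ = -15/4 kN
  M_A = M₀b(2a-b)/L² = (-15)·3·(2·3-3)/6² = -15/4 kN·m
  R_B = -6M₀ab/L³ = -6·(-15)·3·3/6³ = 15/4 kN
  M_B = M₀a(2b-a)/L² = (-15)·3·(2·3-3)/6² = -15/4 kN·m
Superposition: R_A = -2319/100 kN, M_A = -2547/100 kN·m, R_B = -2481/100 kN, M_B = 2633/100 kN·m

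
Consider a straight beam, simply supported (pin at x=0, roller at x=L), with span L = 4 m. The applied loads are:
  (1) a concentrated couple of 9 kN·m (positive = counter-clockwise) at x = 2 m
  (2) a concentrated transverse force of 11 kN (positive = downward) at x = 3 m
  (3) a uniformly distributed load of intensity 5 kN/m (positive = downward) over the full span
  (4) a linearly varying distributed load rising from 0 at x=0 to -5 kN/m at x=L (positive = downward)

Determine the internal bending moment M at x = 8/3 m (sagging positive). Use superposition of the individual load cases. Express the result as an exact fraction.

M(8/3) = 671/81 kN·m

Load 1 — applied couple M₀=9 kN·m at a=2 m (b=L-a=2):
  M_1 = M₀x/L - M₀  [x>a] = 9·(8/3)/4 - 9 = -3 kN·m
Load 2 — point force P=11 kN at a=3 m (b=L-a=1):
  M_2 = Pbx/L  [x≤a] = 11·1·(8/3)/4 = 22/3 kN·m
Load 3 — uniform load w=5 kN/m over full span:
  M_3 = wx(L-x)/2 = 5·(8/3)·(4-(8/3))/2 = 80/9 kN·m
Load 4 — triangular load w₀=-5 kN/m (0→w₀ over full span):
  M_4 = w₀Lx/6 - w₀x³/(6L) = (-5)·4·(8/3)/6 - (-5)·(8/3)³/(6·4) = -400/81 kN·m
Superposition: M = Σ M_i = 671/81 kN·m ≈ 8.283951 kN·m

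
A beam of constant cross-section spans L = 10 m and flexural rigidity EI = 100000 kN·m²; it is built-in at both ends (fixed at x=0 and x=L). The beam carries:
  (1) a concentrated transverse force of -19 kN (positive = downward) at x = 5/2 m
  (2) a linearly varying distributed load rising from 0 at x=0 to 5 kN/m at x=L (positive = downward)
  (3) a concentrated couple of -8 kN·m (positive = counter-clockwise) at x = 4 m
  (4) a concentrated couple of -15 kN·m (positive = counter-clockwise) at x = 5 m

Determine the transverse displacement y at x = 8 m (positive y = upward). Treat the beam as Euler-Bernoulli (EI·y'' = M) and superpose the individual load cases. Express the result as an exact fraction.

y(8) = -48193/200000000 m

Load 1 — point force P=-19 kN at a=5/2 m (b=L-a=15/2):
  y_1 = -Pa²(L-x)²(3bL-(3b+a)(L-x))/(6L³EI)  [x>a] = -(-19)·(5/2)²·(10-8)²·(3·(15/2)·10-(3·(15/2)+(5/2))·(10-8))/(6·10³·100000) = 133/960000 m
Load 2 — triangular load w₀=5 kN/m (0→w₀ over full span):
  y_2 = -w₀x²(L-x)²(x+2L)/(120LEI) = -5·8²·(10-8)²·(8+2·10)/(120·10·100000) = -14/46875 m
Load 3 — applied couple M₀=-8 kN·m at a=4 m (b=L-a=6):
  y_3 = (R_Ax³/6 - M_Ax²/2 - M₀(x-a)²/2)/EI  [x>a] with R_A=-144/125, M_A=-24/25 = ((-144/125)·8³/6 - (-24/25)·8²/2 - (-8)·(8-4)²/2)/100000 = -14/390625 m
Load 4 — applied couple M₀=-15 kN·m at a=5 m (b=L-a=5):
  y_4 = (R_Ax³/6 - M_Ax²/2 - M₀(x-a)²/2)/EI  [x>a] with R_A=-9/4, M_A=-15/4 = ((-9/4)·8³/6 - (-15/4)·8²/2 - (-15)·(8-5)²/2)/100000 = -9/200000 m
Superposition: y = Σ y_i = -48193/200000000 m ≈ -0.000241 m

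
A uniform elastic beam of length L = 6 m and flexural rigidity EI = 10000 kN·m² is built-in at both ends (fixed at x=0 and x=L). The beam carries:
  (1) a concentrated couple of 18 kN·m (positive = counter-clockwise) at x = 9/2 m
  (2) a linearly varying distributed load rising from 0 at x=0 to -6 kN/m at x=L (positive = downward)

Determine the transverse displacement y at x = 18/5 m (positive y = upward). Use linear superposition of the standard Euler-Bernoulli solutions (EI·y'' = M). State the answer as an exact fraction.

y(18/5) = -31347/625000000 m

Load 1 — applied couple M₀=18 kN·m at a=9/2 m (b=L-a=3/2):
  y_1 = (R_Ax³/6 - M_Ax²/2)/EI  [x≤a] with R_A=27/8, M_A=45/8 = ((27/8)·(18/5)³/6 - (45/8)·(18/5)²/2)/10000 = -5103/5000000 m
Load 2 — triangular load w₀=-6 kN/m (0→w₀ over full span):
  y_2 = -w₀x²(L-x)²(x+2L)/(120LEI) = -(-6)·(18/5)²·(6-(18/5))²·((18/5)+2·6)/(120·6·10000) = 9477/9765625 m
Superposition: y = Σ y_i = -31347/625000000 m ≈ -0.000050 m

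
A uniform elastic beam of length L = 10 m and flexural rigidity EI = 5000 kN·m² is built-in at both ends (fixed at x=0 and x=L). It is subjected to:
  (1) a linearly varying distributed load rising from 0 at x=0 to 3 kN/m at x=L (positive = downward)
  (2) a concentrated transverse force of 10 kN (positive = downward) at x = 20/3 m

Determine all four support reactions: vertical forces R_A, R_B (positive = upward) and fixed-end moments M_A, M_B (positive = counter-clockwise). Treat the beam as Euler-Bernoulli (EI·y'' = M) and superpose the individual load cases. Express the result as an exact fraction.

R_A = 383/54 kN, M_A = 470/27 kN·m, R_B = 967/54 kN, M_B = -805/27 kN·m

Load 1 — triangular load w₀=3 kN/m (0→w₀ over full span):
  R_A = 3w₀L/20 = 3·3·10/20 = 9/2 kN
  M_A = w₀L²/30 = 3·10²/30 = 10 kN·m
  R_B = 7w₀L/20 = 7·3·10/20 = 21/2 kN
  M_B = -w₀L²/20 = -3·10²/20 = -15 kN·m
Load 2 — point force P=10 kN at a=20/3 m (b=L-a=10/3):
  R_A = Pb²(3a+b)/L³ = 10·(10/3)²·(3·(20/3)+(10/3))/10³ = 70/27 kN
  M_A = Pab²/L² = 10·(20/3)·(10/3)²/10² = 200/27 kN·m
  R_B = Pa²(a+3b)/L³ = 10·(20/3)²·((20/3)+3·(10/3))/10³ = 200/27 kN
  M_B = -Pa²b/L² = -10·(20/3)²·(10/3)/10² = -400/27 kN·m
Superposition: R_A = 383/54 kN, M_A = 470/27 kN·m, R_B = 967/54 kN, M_B = -805/27 kN·m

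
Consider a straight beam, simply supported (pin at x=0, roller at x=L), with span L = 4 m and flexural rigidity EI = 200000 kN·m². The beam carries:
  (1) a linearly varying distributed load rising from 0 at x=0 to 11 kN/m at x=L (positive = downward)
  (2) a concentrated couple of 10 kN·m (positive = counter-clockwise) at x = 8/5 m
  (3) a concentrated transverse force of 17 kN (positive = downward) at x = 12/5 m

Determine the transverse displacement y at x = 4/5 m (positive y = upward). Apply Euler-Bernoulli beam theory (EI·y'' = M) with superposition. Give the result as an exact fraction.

y(4/5) = -20799/195312500 m

Load 1 — triangular load w₀=11 kN/m (0→w₀ over full span):
  y_1 = -w₀x(7L⁴-10L²x²+3x⁴)/(360LEI) = -11·(4/5)·(7·4⁴-10·4²·(4/5)²+3·(4/5)⁴)/(360·4·200000) = -7568/146484375 m
Load 2 — applied couple M₀=10 kN·m at a=8/5 m (b=L-a=12/5):
  y_2 = (M₀x³/(6L)+C₁x)/EI  [x≤a] with C₁=M₀(3b²-L²)/(6L)=8/15 = (10·(4/5)³/(6·4)+(8/15)·(4/5))/200000 = 1/312500 m
Load 3 — point force P=17 kN at a=12/5 m (b=L-a=8/5):
  y_3 = -Pbx(L²-b²-x²)/(6LEI)  [x≤a] = -17·(8/5)·(4/5)·(4²-(8/5)²-(4/5)²)/(6·4·200000) = -68/1171875 m
Superposition: y = Σ y_i = -20799/195312500 m ≈ -0.000106 m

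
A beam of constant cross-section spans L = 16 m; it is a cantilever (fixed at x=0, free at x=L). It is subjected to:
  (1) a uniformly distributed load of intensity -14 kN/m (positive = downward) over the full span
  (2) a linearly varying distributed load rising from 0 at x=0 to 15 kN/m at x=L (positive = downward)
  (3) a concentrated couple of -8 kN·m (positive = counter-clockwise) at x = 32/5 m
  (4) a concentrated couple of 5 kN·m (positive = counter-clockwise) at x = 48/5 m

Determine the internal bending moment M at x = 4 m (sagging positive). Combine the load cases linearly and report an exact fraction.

Load 1 — uniform load w=-14 kN/m over full span:
  M_1 = -w(L-x)²/2 = -(-14)·(16-4)²/2 = 1008 kN·m
Load 2 — triangular load w₀=15 kN/m (0→w₀ over full span):
  M_2 = w₀Lx/2 - w₀L²/3 - w₀x³/(6L) = 15·16·4/2 - 15·16²/3 - 15·4³/(6·16) = -810 kN·m
Load 3 — applied couple M₀=-8 kN·m at a=32/5 m (b=L-a=48/5):
  M_3 = M₀  [x≤a] = (-8) = -8 kN·m
Load 4 — applied couple M₀=5 kN·m at a=48/5 m (b=L-a=32/5):
  M_4 = M₀  [x≤a] = 5 = 5 kN·m
Superposition: M = Σ M_i = 195 kN·m ≈ 195.000000 kN·m

M(4) = 195 kN·m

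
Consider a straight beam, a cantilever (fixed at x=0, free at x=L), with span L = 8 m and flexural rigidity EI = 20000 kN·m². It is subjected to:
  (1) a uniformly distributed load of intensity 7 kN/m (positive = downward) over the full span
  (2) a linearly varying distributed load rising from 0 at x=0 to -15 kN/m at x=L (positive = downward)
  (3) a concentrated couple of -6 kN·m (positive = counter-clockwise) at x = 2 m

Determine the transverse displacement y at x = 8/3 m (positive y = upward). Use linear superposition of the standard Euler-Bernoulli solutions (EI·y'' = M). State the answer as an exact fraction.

Load 1 — uniform load w=7 kN/m over full span:
  y_1 = -wx²(x²-4Lx+6L²)/(24EI) = -7·(8/3)²·((8/3)²-4·8·(8/3)+6·8²)/(24·20000) = -4816/151875 m
Load 2 — triangular load w₀=-15 kN/m (0→w₀ over full span):
  y_2 = (w₀Lx³/12-w₀L²x²/6-w₀x⁵/(120L))/EI = ((-15)·8·(8/3)³/12-(-15)·8²·(8/3)²/6-(-15)·(8/3)⁵/(120·8))/20000 = 7216/151875 m
Load 3 — applied couple M₀=-6 kN·m at a=2 m (b=L-a=6):
  y_3 = M₀a(2x-a)/(2EI)  [x>a] = (-6)·2·(2·(8/3)-2)/(2·20000) = -1/1000 m
Superposition: y = Σ y_i = 1199/81000 m ≈ 0.014802 m

y(8/3) = 1199/81000 m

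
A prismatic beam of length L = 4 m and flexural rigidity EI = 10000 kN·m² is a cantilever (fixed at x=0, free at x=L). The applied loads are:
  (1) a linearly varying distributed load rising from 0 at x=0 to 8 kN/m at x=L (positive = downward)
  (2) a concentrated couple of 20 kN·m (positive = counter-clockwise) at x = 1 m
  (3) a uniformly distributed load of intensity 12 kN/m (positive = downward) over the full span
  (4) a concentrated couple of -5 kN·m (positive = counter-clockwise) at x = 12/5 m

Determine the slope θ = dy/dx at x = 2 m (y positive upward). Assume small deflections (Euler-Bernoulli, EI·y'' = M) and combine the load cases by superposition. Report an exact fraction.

θ(2) = -47/3000 rad

Load 1 — triangular load w₀=8 kN/m (0→w₀ over full span):
  θ_1 = (w₀Lx²/4-w₀L²x/3-w₀x⁴/(24L))/EI = (8·4·2²/4-8·4²·2/3-8·2⁴/(24·4))/10000 = -41/7500 rad
Load 2 — applied couple M₀=20 kN·m at a=1 m (b=L-a=3):
  θ_2 = M₀a/EI  [x>a] = 20·1/10000 = 1/500 rad
Load 3 — uniform load w=12 kN/m over full span:
  θ_3 = -wx(x²-3Lx+3L²)/(6EI) = -12·2·(2²-3·4·2+3·4²)/(6·10000) = -7/625 rad
Load 4 — applied couple M₀=-5 kN·m at a=12/5 m (b=L-a=8/5):
  θ_4 = M₀x/EI  [x≤a] = (-5)·2/10000 = -1/1000 rad
Superposition: θ = Σ θ_i = -47/3000 rad ≈ -0.015667 rad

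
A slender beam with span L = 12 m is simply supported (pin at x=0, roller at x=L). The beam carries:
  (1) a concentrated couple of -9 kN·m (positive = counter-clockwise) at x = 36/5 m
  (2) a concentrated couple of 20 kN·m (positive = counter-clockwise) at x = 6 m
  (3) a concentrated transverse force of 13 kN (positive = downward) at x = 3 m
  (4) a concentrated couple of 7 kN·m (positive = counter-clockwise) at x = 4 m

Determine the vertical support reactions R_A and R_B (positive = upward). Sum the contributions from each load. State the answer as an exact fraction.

Load 1 — applied couple M₀=-9 kN·m at a=36/5 m (b=L-a=24/5):
  R_A = M₀/L = (-9)/12 = -3/4 kN
  R_B = -M₀/L = -(-9)/12 = 3/4 kN
Load 2 — applied couple M₀=20 kN·m at a=6 m (b=L-a=6):
  R_A = M₀/L = 20/12 = 5/3 kN
  R_B = -M₀/L = -20/12 = -5/3 kN
Load 3 — point force P=13 kN at a=3 m (b=L-a=9):
  R_A = Pb/L = 13·9/12 = 39/4 kN
  R_B = Pa/L = 13·3/12 = 13/4 kN
Load 4 — applied couple M₀=7 kN·m at a=4 m (b=L-a=8):
  R_A = M₀/L = 7/12 kN
  R_B = -M₀/L = -7/12 kN
Superposition: R_A = 45/4 kN, R_B = 7/4 kN

R_A = 45/4 kN, R_B = 7/4 kN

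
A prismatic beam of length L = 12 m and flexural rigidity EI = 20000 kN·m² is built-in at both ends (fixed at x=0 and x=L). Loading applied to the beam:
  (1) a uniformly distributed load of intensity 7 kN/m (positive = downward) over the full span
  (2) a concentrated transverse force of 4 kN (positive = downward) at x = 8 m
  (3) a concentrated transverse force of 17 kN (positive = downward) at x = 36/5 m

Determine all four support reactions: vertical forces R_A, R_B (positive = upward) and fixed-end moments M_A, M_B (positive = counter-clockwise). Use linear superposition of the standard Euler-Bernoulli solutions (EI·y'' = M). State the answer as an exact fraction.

Load 1 — uniform load w=7 kN/m over full span:
  R_A = wL/2 = 7·12/2 = 42 kN
  M_A = wL²/12 = 7·12²/12 = 84 kN·m
  R_B = wL/2 = 7·12/2 = 42 kN
  M_B = -wL²/12 = -7·12²/12 = -84 kN·m
Load 2 — point force P=4 kN at a=8 m (b=L-a=4):
  R_A = Pb²(3a+b)/L³ = 4·4²·(3·8+4)/12³ = 28/27 kN
  M_A = Pab²/L² = 4·8·4²/12² = 32/9 kN·m
  R_B = Pa²(a+3b)/L³ = 4·8²·(8+3·4)/12³ = 80/27 kN
  M_B = -Pa²b/L² = -4·8²·4/12² = -64/9 kN·m
Load 3 — point force P=17 kN at a=36/5 m (b=L-a=24/5):
  R_A = Pb²(3a+b)/L³ = 17·(24/5)²·(3·(36/5)+(24/5))/12³ = 748/125 kN
  M_A = Pab²/L² = 17·(36/5)·(24/5)²/12² = 2448/125 kN·m
  R_B = Pa²(a+3b)/L³ = 17·(36/5)²·((36/5)+3·(24/5))/12³ = 1377/125 kN
  M_B = -Pa²b/L² = -17·(36/5)²·(24/5)/12² = -3672/125 kN·m
Superposition: R_A = 165446/3375 kN, M_A = 120532/1125 kN·m, R_B = 188929/3375 kN, M_B = -135548/1125 kN·m

R_A = 165446/3375 kN, M_A = 120532/1125 kN·m, R_B = 188929/3375 kN, M_B = -135548/1125 kN·m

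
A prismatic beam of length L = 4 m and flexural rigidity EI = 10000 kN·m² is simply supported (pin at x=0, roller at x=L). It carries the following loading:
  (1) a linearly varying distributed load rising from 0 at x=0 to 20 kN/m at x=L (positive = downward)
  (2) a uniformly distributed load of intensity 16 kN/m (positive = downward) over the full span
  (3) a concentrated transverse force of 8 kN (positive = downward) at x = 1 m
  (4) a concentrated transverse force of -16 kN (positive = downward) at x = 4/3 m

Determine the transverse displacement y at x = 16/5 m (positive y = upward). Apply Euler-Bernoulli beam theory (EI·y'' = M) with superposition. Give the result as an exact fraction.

y(16/5) = -2952341/632812500 m

Load 1 — triangular load w₀=20 kN/m (0→w₀ over full span):
  y_1 = -w₀x(7L⁴-10L²x²+3x⁴)/(360LEI) = -20·(16/5)·(7·4⁴-10·4²·(16/5)²+3·(16/5)⁴)/(360·4·10000) = -4064/1953125 m
Load 2 — uniform load w=16 kN/m over full span:
  y_2 = -wx(L³-2Lx²+x³)/(24EI) = -16·(16/5)·(4³-2·4·(16/5)²+(16/5)³)/(24·10000) = -3712/1171875 m
Load 3 — point force P=8 kN at a=1 m (b=L-a=3):
  y_3 = -Pa(L-x)(2Lx-a²-x²)/(6LEI)  [x>a] = -8·1·(4-(16/5))·(2·4·(16/5)-1²-(16/5)²)/(6·4·10000) = -359/937500 m
Load 4 — point force P=-16 kN at a=4/3 m (b=L-a=8/3):
  y_4 = -Pa(L-x)(2Lx-a²-x²)/(6LEI)  [x>a] = -(-16)·(4/3)·(4-(16/5))·(2·4·(16/5)-(4/3)²-(16/5)²)/(6·4·10000) = 6112/6328125 m
Superposition: y = Σ y_i = -2952341/632812500 m ≈ -0.004665 m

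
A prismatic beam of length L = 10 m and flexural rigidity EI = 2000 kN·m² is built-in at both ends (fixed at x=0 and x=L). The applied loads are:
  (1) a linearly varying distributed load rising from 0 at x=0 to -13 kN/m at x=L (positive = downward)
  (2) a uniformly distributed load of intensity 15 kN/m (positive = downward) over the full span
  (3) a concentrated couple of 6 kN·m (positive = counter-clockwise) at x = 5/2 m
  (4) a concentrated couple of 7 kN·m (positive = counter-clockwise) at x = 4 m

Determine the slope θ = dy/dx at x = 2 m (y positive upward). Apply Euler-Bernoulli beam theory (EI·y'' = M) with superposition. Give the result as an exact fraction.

θ(2) = -6331/187500 rad

Load 1 — triangular load w₀=-13 kN/m (0→w₀ over full span):
  θ_1 = -w₀(2x(L-x)(L-2x)(x+2L)+x²(L-x)²)/(120LEI) = -(-13)·(2·2·(10-2)·(10-2·2)·(2+2·10)+2²·(10-2)²)/(120·10·2000) = 91/3750 rad
Load 2 — uniform load w=15 kN/m over full span:
  θ_2 = -wx(L-x)(L-2x)/(12EI) = -15·2·(10-2)·(10-2·2)/(12·2000) = -3/50 rad
Load 3 — applied couple M₀=6 kN·m at a=5/2 m (b=L-a=15/2):
  θ_3 = (R_Ax²/2 - M_Ax)/EI  [x≤a] with R_A=27/40, M_A=-9/8 = ((27/40)·2²/2 - (-9/8)·2)/2000 = 9/5000 rad
Load 4 — applied couple M₀=7 kN·m at a=4 m (b=L-a=6):
  θ_4 = (R_Ax²/2 - M_Ax)/EI  [x≤a] with R_A=126/125, M_A=21/25 = ((126/125)·2²/2 - (21/25)·2)/2000 = 21/125000 rad
Superposition: θ = Σ θ_i = -6331/187500 rad ≈ -0.033765 rad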